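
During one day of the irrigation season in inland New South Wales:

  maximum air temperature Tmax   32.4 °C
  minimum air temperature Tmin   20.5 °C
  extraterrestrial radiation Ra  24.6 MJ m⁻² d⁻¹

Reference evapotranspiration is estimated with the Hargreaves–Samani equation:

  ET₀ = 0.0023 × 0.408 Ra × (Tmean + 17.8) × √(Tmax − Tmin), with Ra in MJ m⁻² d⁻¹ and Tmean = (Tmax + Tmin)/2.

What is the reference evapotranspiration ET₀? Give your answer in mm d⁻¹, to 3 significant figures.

Tmean = (32.4 + 20.5)/2 = 26.45 °C
0.408 Ra = 0.408 × 24.6 = 10.0368 mm/d equivalent
ET₀ = 0.0023 × 10.0368 × (26.45 + 17.8) × √11.9 = 0.0023 × 10.0368 × 44.25 × 3.4496 = 3.5238 mm/d

3.52 mm d⁻¹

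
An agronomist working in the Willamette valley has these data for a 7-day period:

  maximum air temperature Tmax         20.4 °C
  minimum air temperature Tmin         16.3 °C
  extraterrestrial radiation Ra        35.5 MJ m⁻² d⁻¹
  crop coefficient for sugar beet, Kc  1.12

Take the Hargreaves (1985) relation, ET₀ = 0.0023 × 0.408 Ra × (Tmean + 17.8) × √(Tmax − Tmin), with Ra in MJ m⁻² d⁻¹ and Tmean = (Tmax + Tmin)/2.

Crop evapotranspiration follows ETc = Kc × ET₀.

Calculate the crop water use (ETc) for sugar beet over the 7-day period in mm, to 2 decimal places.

19.12 mm

Tmean = (20.4 + 16.3)/2 = 18.35 °C
0.408 Ra = 0.408 × 35.5 = 14.4840 mm/d equivalent
ET₀ = 0.0023 × 14.4840 × (18.35 + 17.8) × √4.1 = 0.0023 × 14.4840 × 36.15 × 2.0248 = 2.4384 mm/d
ETc = Kc × ET₀ = 1.12 × 2.4384 = 2.7310 mm/d
Over 7 days: 2.7310 × 7 = 19.117 mm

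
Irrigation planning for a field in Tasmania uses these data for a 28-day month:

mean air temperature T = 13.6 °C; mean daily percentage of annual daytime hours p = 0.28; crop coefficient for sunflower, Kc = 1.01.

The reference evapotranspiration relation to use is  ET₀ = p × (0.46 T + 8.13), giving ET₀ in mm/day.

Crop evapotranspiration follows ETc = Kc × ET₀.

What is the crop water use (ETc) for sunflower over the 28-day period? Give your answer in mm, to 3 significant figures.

ET₀ = 0.28 × (0.46 × 13.6 + 8.13) = 0.28 × 14.386 = 4.0281 mm/d
ETc = Kc × ET₀ = 1.01 × 4.0281 = 4.0684 mm/d
Over 28 days: 4.0684 × 28 = 113.915 mm

114 mm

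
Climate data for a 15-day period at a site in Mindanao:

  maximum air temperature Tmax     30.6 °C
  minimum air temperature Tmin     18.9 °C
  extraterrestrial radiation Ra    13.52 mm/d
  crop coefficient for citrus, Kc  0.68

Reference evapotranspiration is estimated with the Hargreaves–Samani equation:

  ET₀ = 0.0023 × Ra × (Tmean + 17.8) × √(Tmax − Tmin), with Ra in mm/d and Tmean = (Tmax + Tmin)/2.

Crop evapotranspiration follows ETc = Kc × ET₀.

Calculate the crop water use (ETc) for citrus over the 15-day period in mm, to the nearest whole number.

Tmean = (30.6 + 18.9)/2 = 24.75 °C
ET₀ = 0.0023 × 13.52 × (24.75 + 17.8) × √11.7 = 0.0023 × 13.52 × 42.55 × 3.4205 = 4.5258 mm/d
ETc = Kc × ET₀ = 0.68 × 4.5258 = 3.0775 mm/d
Over 15 days: 3.0775 × 15 = 46.163 mm

46 mm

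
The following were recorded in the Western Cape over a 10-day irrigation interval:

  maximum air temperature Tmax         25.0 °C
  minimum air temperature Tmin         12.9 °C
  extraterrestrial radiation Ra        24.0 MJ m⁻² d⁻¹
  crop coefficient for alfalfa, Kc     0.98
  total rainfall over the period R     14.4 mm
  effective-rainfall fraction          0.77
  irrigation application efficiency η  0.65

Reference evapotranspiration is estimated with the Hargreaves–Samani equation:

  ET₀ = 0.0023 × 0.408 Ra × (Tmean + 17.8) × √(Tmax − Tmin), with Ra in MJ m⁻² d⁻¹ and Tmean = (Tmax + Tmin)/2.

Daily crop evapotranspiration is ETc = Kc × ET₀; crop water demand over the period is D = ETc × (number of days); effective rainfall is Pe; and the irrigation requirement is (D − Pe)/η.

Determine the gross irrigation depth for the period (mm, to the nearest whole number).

Tmean = (25.0 + 12.9)/2 = 18.95 °C
0.408 Ra = 0.408 × 24.0 = 9.7920 mm/d equivalent
ET₀ = 0.0023 × 9.7920 × (18.95 + 17.8) × √12.1 = 0.0023 × 9.7920 × 36.75 × 3.4785 = 2.8790 mm/d
ETc = Kc × ET₀ = 0.98 × 2.8790 = 2.8214 mm/d
Crop demand D = ETc × 10 d = 2.8214 × 10 = 28.214 mm
Pe = 0.77 × 14.4 = 11.088 mm
D − Pe = 28.214 − 11.088 = 17.126 mm
Gross irrigation = 17.126 / 0.65 = 26.348 mm

26 mm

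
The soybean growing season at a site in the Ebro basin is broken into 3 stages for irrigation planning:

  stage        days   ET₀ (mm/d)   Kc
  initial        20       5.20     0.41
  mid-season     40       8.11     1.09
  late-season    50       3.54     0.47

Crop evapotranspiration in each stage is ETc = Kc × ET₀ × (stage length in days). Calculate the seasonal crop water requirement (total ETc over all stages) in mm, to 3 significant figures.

initial: 0.41 × 5.20 × 20 = 42.64 mm
mid-season: 1.09 × 8.11 × 40 = 353.60 mm
late-season: 0.47 × 3.54 × 50 = 83.19 mm
Seasonal total = 479.43 mm

479 mm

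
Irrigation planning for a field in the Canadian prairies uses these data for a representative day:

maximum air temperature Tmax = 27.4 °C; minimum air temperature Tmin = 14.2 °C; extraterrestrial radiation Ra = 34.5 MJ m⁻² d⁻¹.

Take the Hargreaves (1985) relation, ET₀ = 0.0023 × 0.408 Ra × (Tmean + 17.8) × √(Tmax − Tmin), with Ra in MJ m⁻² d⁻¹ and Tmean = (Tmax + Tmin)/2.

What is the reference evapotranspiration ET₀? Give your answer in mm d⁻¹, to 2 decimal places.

Tmean = (27.4 + 14.2)/2 = 20.80 °C
0.408 Ra = 0.408 × 34.5 = 14.0760 mm/d equivalent
ET₀ = 0.0023 × 14.0760 × (20.80 + 17.8) × √13.2 = 0.0023 × 14.0760 × 38.60 × 3.6332 = 4.5403 mm/d

4.54 mm d⁻¹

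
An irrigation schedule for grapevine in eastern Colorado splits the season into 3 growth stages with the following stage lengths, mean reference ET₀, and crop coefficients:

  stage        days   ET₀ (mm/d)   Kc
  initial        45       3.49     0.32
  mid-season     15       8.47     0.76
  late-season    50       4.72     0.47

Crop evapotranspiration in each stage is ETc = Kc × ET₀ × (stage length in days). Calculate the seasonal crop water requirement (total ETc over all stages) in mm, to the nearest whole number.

initial: 0.32 × 3.49 × 45 = 50.26 mm
mid-season: 0.76 × 8.47 × 15 = 96.56 mm
late-season: 0.47 × 4.72 × 50 = 110.92 mm
Seasonal total = 257.74 mm

258 mm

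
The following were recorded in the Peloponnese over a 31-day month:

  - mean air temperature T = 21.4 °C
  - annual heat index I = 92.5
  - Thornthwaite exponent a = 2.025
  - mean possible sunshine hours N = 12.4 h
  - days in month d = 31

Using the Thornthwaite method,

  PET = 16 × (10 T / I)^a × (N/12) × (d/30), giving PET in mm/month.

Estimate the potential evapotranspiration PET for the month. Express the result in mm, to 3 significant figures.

93.4 mm

10T/I = 10 × 21.4 / 92.5 = 2.3135
(10T/I)^a = 2.3135^2.025 = 5.4657
Uncorrected PET = 16 × 5.4657 = 87.451 mm
Correction = (N/12)(d/30) = (12.4/12)(31/30) = 1.0678
PET = 87.451 × 1.0678 = 93.380 mm/month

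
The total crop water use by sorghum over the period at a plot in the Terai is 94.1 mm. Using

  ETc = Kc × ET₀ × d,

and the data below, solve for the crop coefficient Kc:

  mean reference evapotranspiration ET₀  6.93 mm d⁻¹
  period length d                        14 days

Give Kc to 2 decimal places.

0.97

ETc = Kc × ET₀ × d  ⇒  Kc = ETc / (ET₀ × d)
Kc = 94.1 / (6.93 × 14) = 94.1 / 97.02 = 0.9699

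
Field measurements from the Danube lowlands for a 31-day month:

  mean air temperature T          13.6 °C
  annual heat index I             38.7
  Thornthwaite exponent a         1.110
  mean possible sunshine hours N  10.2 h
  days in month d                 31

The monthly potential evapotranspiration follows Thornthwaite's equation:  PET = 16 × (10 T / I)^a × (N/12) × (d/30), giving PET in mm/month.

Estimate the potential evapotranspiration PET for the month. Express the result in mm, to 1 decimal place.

10T/I = 10 × 13.6 / 38.7 = 3.5142
(10T/I)^a = 3.5142^1.110 = 4.0352
Uncorrected PET = 16 × 4.0352 = 64.563 mm
Correction = (N/12)(d/30) = (10.2/12)(31/30) = 0.8783
PET = 64.563 × 0.8783 = 56.706 mm/month

56.7 mm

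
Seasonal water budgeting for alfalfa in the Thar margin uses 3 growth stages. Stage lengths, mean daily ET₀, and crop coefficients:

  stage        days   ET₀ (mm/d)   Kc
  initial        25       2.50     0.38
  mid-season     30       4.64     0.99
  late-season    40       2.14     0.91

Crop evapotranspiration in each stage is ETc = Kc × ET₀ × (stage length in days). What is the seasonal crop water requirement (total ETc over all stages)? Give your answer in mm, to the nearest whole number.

initial: 0.38 × 2.50 × 25 = 23.75 mm
mid-season: 0.99 × 4.64 × 30 = 137.81 mm
late-season: 0.91 × 2.14 × 40 = 77.90 mm
Seasonal total = 239.46 mm

239 mm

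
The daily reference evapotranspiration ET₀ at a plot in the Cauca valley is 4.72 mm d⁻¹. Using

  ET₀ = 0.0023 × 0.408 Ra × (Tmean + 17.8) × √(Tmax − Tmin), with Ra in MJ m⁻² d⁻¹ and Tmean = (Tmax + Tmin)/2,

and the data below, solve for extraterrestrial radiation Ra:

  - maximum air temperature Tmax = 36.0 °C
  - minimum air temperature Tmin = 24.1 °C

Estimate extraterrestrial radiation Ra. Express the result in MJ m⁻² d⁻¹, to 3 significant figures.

Tmean = (36.0+24.1)/2 = 30.05 °C; ΔT = 11.9
Ra = ET₀ / [0.0023 × 0.408 × (Tmean+17.8) × √ΔT]
   = 4.72 / (0.0023 × 0.408 × 47.85 × 3.4496) = 30.472 MJ m⁻² d⁻¹

30.5 MJ m⁻² d⁻¹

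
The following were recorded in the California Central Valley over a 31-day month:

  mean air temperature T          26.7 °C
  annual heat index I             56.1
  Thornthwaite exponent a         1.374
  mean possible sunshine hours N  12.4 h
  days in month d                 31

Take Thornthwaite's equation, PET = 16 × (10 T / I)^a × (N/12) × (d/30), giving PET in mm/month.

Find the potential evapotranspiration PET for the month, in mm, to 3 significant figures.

10T/I = 10 × 26.7 / 56.1 = 4.7594
(10T/I)^a = 4.7594^1.374 = 8.5302
Uncorrected PET = 16 × 8.5302 = 136.483 mm
Correction = (N/12)(d/30) = (12.4/12)(31/30) = 1.0678
PET = 136.483 × 1.0678 = 145.737 mm/month

146 mm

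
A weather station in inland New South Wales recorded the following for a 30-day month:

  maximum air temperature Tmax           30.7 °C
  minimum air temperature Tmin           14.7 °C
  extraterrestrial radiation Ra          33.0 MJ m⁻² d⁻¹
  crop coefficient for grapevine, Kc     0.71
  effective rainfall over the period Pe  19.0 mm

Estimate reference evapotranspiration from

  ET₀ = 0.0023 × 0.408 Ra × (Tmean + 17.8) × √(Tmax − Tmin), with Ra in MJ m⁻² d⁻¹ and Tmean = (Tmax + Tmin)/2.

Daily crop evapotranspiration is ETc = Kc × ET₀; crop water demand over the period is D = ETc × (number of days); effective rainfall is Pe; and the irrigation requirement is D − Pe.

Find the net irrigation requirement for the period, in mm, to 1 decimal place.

87.9 mm

Tmean = (30.7 + 14.7)/2 = 22.70 °C
0.408 Ra = 0.408 × 33.0 = 13.4640 mm/d equivalent
ET₀ = 0.0023 × 13.4640 × (22.70 + 17.8) × √16.0 = 0.0023 × 13.4640 × 40.50 × 4.0000 = 5.0167 mm/d
ETc = Kc × ET₀ = 0.71 × 5.0167 = 3.5619 mm/d
Crop demand D = ETc × 30 d = 3.5619 × 30 = 106.857 mm
D − Pe = 106.857 − 19.0 = 87.857 mm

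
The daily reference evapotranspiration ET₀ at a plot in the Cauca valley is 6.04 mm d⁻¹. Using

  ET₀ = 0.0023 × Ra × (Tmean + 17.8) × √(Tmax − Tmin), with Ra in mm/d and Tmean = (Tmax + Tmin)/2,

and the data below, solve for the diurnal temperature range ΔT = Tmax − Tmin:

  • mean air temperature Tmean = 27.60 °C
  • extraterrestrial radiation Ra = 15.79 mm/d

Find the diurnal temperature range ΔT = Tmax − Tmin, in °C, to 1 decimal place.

13.4 °C

√ΔT = ET₀ / [0.0023 × Ra × (Tmean+17.8)] = 6.04 / (0.0023 × 15.79 × 45.40) = 3.6633
ΔT = 3.6633² = 13.420 °C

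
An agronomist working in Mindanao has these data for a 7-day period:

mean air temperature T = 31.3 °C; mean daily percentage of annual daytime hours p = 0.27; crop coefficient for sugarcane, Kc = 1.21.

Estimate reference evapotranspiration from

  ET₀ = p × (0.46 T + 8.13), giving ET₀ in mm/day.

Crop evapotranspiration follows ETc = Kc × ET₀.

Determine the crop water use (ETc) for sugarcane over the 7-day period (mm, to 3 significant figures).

ET₀ = 0.27 × (0.46 × 31.3 + 8.13) = 0.27 × 22.528 = 6.0826 mm/d
ETc = Kc × ET₀ = 1.21 × 6.0826 = 7.3599 mm/d
Over 7 days: 7.3599 × 7 = 51.519 mm

51.5 mm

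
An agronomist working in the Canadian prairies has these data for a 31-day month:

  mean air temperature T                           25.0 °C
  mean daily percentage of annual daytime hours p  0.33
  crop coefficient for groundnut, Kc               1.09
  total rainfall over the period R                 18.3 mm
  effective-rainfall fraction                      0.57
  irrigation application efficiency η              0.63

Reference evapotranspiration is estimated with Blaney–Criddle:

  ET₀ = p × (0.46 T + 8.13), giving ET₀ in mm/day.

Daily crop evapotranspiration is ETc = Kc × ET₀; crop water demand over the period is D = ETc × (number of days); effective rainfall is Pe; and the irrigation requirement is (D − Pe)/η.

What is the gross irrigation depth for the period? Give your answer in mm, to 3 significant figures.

331 mm

ET₀ = 0.33 × (0.46 × 25.0 + 8.13) = 0.33 × 19.630 = 6.4779 mm/d
ETc = Kc × ET₀ = 1.09 × 6.4779 = 7.0609 mm/d
Crop demand D = ETc × 31 d = 7.0609 × 31 = 218.888 mm
Pe = 0.57 × 18.3 = 10.431 mm
D − Pe = 218.888 − 10.431 = 208.457 mm
Gross irrigation = 208.457 / 0.63 = 330.884 mm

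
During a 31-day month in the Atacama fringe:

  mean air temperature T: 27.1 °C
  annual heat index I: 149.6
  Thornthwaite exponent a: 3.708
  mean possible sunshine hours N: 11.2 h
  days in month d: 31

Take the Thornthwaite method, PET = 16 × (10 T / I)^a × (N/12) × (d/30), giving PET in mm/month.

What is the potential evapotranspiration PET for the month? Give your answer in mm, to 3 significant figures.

140 mm

10T/I = 10 × 27.1 / 149.6 = 1.8115
(10T/I)^a = 1.8115^3.708 = 9.0533
Uncorrected PET = 16 × 9.0533 = 144.853 mm
Correction = (N/12)(d/30) = (11.2/12)(31/30) = 0.9644
PET = 144.853 × 0.9644 = 139.696 mm/month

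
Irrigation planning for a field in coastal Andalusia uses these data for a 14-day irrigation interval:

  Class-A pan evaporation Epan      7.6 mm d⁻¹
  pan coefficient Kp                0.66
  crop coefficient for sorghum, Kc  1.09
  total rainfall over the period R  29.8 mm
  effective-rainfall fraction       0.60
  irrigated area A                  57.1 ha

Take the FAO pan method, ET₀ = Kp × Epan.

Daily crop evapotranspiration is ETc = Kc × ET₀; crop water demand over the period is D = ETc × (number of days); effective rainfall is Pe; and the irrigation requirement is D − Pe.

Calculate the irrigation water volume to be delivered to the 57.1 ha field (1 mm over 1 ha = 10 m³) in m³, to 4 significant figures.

33500 m³

ET₀ = 0.66 × 7.6 = 5.0160 mm/d
ETc = Kc × ET₀ = 1.09 × 5.0160 = 5.4674 mm/d
Crop demand D = ETc × 14 d = 5.4674 × 14 = 76.544 mm
Pe = 0.60 × 29.8 = 17.880 mm
D − Pe = 76.544 − 17.880 = 58.664 mm
Volume = 58.664 mm × 57.1 ha × 10 = 33497.1 m³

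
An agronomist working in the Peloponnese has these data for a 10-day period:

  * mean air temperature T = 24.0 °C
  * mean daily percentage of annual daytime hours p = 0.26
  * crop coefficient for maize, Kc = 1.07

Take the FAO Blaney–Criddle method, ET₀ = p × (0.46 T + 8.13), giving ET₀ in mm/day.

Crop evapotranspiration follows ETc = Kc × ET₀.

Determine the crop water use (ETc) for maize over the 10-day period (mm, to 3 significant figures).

ET₀ = 0.26 × (0.46 × 24.0 + 8.13) = 0.26 × 19.170 = 4.9842 mm/d
ETc = Kc × ET₀ = 1.07 × 4.9842 = 5.3331 mm/d
Over 10 days: 5.3331 × 10 = 53.331 mm

53.3 mm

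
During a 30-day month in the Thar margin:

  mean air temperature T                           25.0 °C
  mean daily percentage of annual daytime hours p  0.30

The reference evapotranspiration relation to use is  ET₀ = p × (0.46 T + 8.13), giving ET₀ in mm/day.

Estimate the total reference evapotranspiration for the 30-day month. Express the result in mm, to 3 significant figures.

177 mm

ET₀ = 0.30 × (0.46 × 25.0 + 8.13) = 0.30 × 19.630 = 5.8890 mm/d
Monthly total = 5.8890 × 30 = 176.670 mm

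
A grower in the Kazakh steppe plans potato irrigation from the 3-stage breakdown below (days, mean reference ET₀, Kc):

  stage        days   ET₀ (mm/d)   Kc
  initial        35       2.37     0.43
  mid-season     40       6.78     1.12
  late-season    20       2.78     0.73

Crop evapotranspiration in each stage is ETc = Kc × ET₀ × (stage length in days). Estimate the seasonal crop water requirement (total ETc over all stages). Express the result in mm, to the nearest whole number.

380 mm

initial: 0.43 × 2.37 × 35 = 35.67 mm
mid-season: 1.12 × 6.78 × 40 = 303.74 mm
late-season: 0.73 × 2.78 × 20 = 40.59 mm
Seasonal total = 380.00 mm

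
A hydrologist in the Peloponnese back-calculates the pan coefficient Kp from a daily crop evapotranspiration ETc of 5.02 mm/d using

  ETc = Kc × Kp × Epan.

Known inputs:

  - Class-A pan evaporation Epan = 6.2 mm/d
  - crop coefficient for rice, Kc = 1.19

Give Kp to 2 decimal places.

ETc = Kc × Kp × Epan  ⇒  Kp = ETc / (Kc × Epan)
Kp = 5.02 / (1.19 × 6.2) = 5.02 / 7.378 = 0.6804

0.68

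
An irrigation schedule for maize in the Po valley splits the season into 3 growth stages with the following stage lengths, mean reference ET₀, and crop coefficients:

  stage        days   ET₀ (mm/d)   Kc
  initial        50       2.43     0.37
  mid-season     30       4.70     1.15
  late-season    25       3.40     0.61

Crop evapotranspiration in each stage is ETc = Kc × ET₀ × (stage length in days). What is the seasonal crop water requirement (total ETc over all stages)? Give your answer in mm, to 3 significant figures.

259 mm

initial: 0.37 × 2.43 × 50 = 44.96 mm
mid-season: 1.15 × 4.70 × 30 = 162.15 mm
late-season: 0.61 × 3.40 × 25 = 51.85 mm
Seasonal total = 258.96 mm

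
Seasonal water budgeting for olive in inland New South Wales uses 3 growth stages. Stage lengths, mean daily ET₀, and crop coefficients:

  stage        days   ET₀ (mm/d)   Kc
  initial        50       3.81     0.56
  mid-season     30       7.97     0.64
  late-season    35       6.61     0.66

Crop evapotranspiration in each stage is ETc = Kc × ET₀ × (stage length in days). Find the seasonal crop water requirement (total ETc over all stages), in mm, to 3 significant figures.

initial: 0.56 × 3.81 × 50 = 106.68 mm
mid-season: 0.64 × 7.97 × 30 = 153.02 mm
late-season: 0.66 × 6.61 × 35 = 152.69 mm
Seasonal total = 412.39 mm

412 mm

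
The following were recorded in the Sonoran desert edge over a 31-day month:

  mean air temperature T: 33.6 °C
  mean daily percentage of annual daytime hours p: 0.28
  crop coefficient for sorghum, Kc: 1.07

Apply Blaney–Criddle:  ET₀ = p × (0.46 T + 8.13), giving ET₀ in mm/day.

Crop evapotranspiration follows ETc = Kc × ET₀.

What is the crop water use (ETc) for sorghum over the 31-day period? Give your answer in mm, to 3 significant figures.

219 mm

ET₀ = 0.28 × (0.46 × 33.6 + 8.13) = 0.28 × 23.586 = 6.6041 mm/d
ETc = Kc × ET₀ = 1.07 × 6.6041 = 7.0664 mm/d
Over 31 days: 7.0664 × 31 = 219.058 mm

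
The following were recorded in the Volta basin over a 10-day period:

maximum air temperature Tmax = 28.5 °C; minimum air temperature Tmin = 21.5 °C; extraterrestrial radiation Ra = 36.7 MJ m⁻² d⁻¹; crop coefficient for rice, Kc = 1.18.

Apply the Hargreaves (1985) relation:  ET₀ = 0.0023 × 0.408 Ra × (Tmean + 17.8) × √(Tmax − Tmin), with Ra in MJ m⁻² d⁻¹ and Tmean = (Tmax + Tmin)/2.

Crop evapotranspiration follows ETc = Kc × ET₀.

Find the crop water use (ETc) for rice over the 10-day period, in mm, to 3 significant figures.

46.0 mm

Tmean = (28.5 + 21.5)/2 = 25.00 °C
0.408 Ra = 0.408 × 36.7 = 14.9736 mm/d equivalent
ET₀ = 0.0023 × 14.9736 × (25.00 + 17.8) × √7.0 = 0.0023 × 14.9736 × 42.80 × 2.6458 = 3.8999 mm/d
ETc = Kc × ET₀ = 1.18 × 3.8999 = 4.6019 mm/d
Over 10 days: 4.6019 × 10 = 46.019 mm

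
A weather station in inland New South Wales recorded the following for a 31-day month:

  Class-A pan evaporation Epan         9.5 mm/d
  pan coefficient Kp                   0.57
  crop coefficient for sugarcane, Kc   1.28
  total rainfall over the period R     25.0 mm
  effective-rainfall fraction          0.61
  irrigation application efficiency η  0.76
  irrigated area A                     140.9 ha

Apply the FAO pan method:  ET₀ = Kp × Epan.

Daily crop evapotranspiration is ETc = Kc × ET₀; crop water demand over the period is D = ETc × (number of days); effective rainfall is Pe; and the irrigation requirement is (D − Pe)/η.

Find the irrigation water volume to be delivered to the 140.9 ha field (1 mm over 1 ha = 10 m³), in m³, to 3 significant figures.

ET₀ = 0.57 × 9.5 = 5.4150 mm/d
ETc = Kc × ET₀ = 1.28 × 5.4150 = 6.9312 mm/d
Crop demand D = ETc × 31 d = 6.9312 × 31 = 214.867 mm
Pe = 0.61 × 25.0 = 15.250 mm
D − Pe = 214.867 − 15.250 = 199.617 mm
Gross irrigation = 199.617 / 0.76 = 262.654 mm
Volume = 262.654 mm × 140.9 ha × 10 = 370079.5 m³

370000 m³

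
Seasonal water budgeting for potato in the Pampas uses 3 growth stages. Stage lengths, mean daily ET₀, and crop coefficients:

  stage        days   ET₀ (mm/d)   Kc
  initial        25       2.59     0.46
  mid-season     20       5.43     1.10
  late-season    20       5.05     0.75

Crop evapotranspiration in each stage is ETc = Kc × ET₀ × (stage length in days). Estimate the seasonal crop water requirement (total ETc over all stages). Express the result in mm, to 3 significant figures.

initial: 0.46 × 2.59 × 25 = 29.79 mm
mid-season: 1.10 × 5.43 × 20 = 119.46 mm
late-season: 0.75 × 5.05 × 20 = 75.75 mm
Seasonal total = 225.00 mm

225 mm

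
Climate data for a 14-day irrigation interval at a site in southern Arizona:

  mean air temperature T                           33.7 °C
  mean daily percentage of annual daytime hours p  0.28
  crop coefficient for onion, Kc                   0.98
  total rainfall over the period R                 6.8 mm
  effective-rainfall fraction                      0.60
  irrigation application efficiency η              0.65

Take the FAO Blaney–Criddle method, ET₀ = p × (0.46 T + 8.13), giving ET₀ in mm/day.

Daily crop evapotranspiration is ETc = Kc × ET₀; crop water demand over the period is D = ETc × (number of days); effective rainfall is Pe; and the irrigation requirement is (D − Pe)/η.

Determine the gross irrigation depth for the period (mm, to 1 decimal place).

133.4 mm

ET₀ = 0.28 × (0.46 × 33.7 + 8.13) = 0.28 × 23.632 = 6.6170 mm/d
ETc = Kc × ET₀ = 0.98 × 6.6170 = 6.4847 mm/d
Crop demand D = ETc × 14 d = 6.4847 × 14 = 90.786 mm
Pe = 0.60 × 6.8 = 4.080 mm
D − Pe = 90.786 − 4.080 = 86.706 mm
Gross irrigation = 86.706 / 0.65 = 133.394 mm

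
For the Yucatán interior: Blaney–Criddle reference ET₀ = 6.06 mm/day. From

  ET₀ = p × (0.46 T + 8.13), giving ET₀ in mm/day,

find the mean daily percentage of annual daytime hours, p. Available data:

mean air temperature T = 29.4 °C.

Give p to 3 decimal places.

0.280

p = ET₀ / (0.46 T + 8.13) = 6.06 / (0.46 × 29.4 + 8.13) = 6.06 / 21.654 = 0.2799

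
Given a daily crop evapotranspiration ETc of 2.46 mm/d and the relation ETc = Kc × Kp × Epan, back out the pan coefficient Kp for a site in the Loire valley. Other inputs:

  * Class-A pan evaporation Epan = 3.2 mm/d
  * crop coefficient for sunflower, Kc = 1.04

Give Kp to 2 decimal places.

0.74

ETc = Kc × Kp × Epan  ⇒  Kp = ETc / (Kc × Epan)
Kp = 2.46 / (1.04 × 3.2) = 2.46 / 3.328 = 0.7392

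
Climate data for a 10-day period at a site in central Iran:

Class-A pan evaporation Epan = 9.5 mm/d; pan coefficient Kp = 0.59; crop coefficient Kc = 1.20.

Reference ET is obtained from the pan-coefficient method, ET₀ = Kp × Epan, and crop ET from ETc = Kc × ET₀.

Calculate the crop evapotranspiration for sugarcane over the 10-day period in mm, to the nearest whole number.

67 mm

ET₀ = 0.59 × 9.5 = 5.6050 mm/d
ETc = Kc × ET₀ = 1.20 × 5.6050 = 6.7260 mm/d
Over 10 days: 6.7260 × 10 = 67.260 mm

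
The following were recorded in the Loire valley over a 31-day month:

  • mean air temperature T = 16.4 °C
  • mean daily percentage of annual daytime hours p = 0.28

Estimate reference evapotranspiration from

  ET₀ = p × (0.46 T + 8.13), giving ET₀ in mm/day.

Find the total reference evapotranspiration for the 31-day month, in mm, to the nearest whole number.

ET₀ = 0.28 × (0.46 × 16.4 + 8.13) = 0.28 × 15.674 = 4.3887 mm/d
Monthly total = 4.3887 × 31 = 136.050 mm

136 mm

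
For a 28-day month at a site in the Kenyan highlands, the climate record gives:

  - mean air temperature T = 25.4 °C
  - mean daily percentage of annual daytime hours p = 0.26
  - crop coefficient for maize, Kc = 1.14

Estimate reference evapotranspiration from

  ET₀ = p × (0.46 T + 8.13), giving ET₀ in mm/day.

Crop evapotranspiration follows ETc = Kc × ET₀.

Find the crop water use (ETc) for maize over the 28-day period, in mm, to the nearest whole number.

ET₀ = 0.26 × (0.46 × 25.4 + 8.13) = 0.26 × 19.814 = 5.1516 mm/d
ETc = Kc × ET₀ = 1.14 × 5.1516 = 5.8728 mm/d
Over 28 days: 5.8728 × 28 = 164.438 mm

164 mm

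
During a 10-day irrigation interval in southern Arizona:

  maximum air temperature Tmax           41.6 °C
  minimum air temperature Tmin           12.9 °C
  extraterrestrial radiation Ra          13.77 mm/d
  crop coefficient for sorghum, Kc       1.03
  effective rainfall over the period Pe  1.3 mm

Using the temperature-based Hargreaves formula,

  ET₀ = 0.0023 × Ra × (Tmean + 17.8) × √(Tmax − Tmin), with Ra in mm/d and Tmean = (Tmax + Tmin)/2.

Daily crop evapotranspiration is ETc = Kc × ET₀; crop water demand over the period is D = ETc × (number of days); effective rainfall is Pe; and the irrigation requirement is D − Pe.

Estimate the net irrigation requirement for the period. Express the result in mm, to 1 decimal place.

77.4 mm

Tmean = (41.6 + 12.9)/2 = 27.25 °C
ET₀ = 0.0023 × 13.77 × (27.25 + 17.8) × √28.7 = 0.0023 × 13.77 × 45.05 × 5.3572 = 7.6435 mm/d
ETc = Kc × ET₀ = 1.03 × 7.6435 = 7.8728 mm/d
Crop demand D = ETc × 10 d = 7.8728 × 10 = 78.728 mm
D − Pe = 78.728 − 1.3 = 77.428 mm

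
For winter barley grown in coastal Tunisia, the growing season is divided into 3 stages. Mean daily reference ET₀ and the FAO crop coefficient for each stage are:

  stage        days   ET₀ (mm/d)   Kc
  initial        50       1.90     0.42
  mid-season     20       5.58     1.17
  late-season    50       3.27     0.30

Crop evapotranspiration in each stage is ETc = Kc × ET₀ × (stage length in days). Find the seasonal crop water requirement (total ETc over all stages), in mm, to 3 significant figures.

initial: 0.42 × 1.90 × 50 = 39.90 mm
mid-season: 1.17 × 5.58 × 20 = 130.57 mm
late-season: 0.30 × 3.27 × 50 = 49.05 mm
Seasonal total = 219.52 mm

220 mm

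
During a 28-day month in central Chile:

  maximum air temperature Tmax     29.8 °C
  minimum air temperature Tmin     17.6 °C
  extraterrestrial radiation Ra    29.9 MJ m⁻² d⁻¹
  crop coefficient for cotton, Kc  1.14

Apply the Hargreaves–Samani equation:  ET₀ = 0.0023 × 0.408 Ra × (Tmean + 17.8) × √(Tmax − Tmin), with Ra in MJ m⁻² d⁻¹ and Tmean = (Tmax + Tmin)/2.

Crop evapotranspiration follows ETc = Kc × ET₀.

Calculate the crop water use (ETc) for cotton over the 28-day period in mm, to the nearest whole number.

Tmean = (29.8 + 17.6)/2 = 23.70 °C
0.408 Ra = 0.408 × 29.9 = 12.1992 mm/d equivalent
ET₀ = 0.0023 × 12.1992 × (23.70 + 17.8) × √12.2 = 0.0023 × 12.1992 × 41.50 × 3.4928 = 4.0671 mm/d
ETc = Kc × ET₀ = 1.14 × 4.0671 = 4.6365 mm/d
Over 28 days: 4.6365 × 28 = 129.822 mm

130 mm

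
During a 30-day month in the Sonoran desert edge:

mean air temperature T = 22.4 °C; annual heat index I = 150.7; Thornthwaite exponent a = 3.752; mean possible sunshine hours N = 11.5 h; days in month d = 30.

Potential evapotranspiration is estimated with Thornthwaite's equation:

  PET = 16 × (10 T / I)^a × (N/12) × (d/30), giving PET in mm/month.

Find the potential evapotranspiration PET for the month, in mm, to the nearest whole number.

68 mm

10T/I = 10 × 22.4 / 150.7 = 1.4864
(10T/I)^a = 1.4864^3.752 = 4.4244
Uncorrected PET = 16 × 4.4244 = 70.790 mm
Correction = (N/12)(d/30) = (11.5/12)(30/30) = 0.9583
PET = 70.790 × 0.9583 = 67.838 mm/month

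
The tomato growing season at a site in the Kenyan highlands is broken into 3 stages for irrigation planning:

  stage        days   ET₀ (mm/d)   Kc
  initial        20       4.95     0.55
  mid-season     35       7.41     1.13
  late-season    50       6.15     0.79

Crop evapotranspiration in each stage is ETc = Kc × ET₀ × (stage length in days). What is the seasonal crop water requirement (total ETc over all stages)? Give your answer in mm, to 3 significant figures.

initial: 0.55 × 4.95 × 20 = 54.45 mm
mid-season: 1.13 × 7.41 × 35 = 293.07 mm
late-season: 0.79 × 6.15 × 50 = 242.93 mm
Seasonal total = 590.45 mm

590 mm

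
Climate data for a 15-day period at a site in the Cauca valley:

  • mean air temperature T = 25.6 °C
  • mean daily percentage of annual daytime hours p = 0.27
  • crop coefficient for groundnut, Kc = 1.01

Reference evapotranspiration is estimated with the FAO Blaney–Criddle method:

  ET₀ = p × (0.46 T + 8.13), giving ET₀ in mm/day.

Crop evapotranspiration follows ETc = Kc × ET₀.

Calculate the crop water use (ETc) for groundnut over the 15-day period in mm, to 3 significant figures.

ET₀ = 0.27 × (0.46 × 25.6 + 8.13) = 0.27 × 19.906 = 5.3746 mm/d
ETc = Kc × ET₀ = 1.01 × 5.3746 = 5.4283 mm/d
Over 15 days: 5.4283 × 15 = 81.425 mm

81.4 mm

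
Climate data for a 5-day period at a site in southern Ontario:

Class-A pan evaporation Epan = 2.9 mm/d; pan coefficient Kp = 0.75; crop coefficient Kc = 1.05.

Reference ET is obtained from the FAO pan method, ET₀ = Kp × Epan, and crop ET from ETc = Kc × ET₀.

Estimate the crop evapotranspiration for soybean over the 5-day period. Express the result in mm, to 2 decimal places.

ET₀ = 0.75 × 2.9 = 2.1750 mm/d
ETc = Kc × ET₀ = 1.05 × 2.1750 = 2.2838 mm/d
Over 5 days: 2.2838 × 5 = 11.419 mm

11.42 mm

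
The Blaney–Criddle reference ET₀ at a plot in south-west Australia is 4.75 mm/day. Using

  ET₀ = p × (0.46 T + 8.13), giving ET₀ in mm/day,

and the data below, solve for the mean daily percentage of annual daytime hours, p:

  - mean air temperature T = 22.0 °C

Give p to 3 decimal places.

p = ET₀ / (0.46 T + 8.13) = 4.75 / (0.46 × 22.0 + 8.13) = 4.75 / 18.250 = 0.2603

0.260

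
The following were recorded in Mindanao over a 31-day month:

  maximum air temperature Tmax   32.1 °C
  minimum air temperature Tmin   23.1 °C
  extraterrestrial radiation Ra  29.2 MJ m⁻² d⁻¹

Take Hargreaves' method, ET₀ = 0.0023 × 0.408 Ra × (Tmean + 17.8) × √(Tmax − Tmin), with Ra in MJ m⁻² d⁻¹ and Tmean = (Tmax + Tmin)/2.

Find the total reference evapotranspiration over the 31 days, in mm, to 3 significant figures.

116 mm

Tmean = (32.1 + 23.1)/2 = 27.60 °C
0.408 Ra = 0.408 × 29.2 = 11.9136 mm/d equivalent
ET₀ = 0.0023 × 11.9136 × (27.60 + 17.8) × √9.0 = 0.0023 × 11.9136 × 45.40 × 3.0000 = 3.7321 mm/d
Over 31 days: 3.7321 × 31 = 115.695 mm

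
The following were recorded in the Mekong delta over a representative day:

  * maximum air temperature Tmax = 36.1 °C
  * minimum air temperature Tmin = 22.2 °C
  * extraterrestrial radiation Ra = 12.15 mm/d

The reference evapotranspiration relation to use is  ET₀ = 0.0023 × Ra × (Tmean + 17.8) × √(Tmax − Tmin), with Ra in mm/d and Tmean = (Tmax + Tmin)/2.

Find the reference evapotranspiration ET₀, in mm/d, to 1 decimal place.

Tmean = (36.1 + 22.2)/2 = 29.15 °C
ET₀ = 0.0023 × 12.15 × (29.15 + 17.8) × √13.9 = 0.0023 × 12.15 × 46.95 × 3.7283 = 4.8916 mm/d

4.9 mm/d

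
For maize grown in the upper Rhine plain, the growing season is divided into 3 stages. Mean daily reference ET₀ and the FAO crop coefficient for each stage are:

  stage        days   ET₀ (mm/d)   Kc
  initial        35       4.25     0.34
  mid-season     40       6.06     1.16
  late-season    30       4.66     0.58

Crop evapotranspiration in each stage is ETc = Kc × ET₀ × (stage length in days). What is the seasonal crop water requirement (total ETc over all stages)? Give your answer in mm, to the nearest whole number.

413 mm

initial: 0.34 × 4.25 × 35 = 50.58 mm
mid-season: 1.16 × 6.06 × 40 = 281.18 mm
late-season: 0.58 × 4.66 × 30 = 81.08 mm
Seasonal total = 412.84 mm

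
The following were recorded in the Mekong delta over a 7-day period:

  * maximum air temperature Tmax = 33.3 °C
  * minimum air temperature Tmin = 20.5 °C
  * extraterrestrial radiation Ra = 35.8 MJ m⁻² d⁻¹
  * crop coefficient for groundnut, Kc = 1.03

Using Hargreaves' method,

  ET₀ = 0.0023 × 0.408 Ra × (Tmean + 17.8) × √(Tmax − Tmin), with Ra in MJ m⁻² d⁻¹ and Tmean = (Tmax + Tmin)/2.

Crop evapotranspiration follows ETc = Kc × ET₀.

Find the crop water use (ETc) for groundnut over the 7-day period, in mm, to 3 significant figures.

38.7 mm

Tmean = (33.3 + 20.5)/2 = 26.90 °C
0.408 Ra = 0.408 × 35.8 = 14.6064 mm/d equivalent
ET₀ = 0.0023 × 14.6064 × (26.90 + 17.8) × √12.8 = 0.0023 × 14.6064 × 44.70 × 3.5777 = 5.3726 mm/d
ETc = Kc × ET₀ = 1.03 × 5.3726 = 5.5338 mm/d
Over 7 days: 5.5338 × 7 = 38.737 mm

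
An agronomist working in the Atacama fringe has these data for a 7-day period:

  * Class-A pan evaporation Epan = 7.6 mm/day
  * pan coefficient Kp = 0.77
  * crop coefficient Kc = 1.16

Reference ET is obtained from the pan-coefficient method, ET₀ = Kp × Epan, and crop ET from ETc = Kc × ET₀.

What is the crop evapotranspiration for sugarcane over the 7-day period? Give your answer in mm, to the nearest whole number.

48 mm

ET₀ = 0.77 × 7.6 = 5.8520 mm/d
ETc = Kc × ET₀ = 1.16 × 5.8520 = 6.7883 mm/d
Over 7 days: 6.7883 × 7 = 47.518 mm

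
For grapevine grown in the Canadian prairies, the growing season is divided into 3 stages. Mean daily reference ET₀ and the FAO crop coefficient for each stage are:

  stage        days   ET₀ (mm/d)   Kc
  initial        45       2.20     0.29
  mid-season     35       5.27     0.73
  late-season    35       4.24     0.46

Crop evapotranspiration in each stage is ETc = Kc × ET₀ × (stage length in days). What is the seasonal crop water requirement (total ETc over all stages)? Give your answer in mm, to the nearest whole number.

initial: 0.29 × 2.20 × 45 = 28.71 mm
mid-season: 0.73 × 5.27 × 35 = 134.65 mm
late-season: 0.46 × 4.24 × 35 = 68.26 mm
Seasonal total = 231.62 mm

232 mm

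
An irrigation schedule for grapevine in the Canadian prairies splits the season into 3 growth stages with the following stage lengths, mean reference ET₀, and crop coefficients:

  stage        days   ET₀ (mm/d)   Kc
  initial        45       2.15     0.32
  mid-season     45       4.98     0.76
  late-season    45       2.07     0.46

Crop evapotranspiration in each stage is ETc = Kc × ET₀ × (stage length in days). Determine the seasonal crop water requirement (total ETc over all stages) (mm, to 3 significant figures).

initial: 0.32 × 2.15 × 45 = 30.96 mm
mid-season: 0.76 × 4.98 × 45 = 170.32 mm
late-season: 0.46 × 2.07 × 45 = 42.85 mm
Seasonal total = 244.13 mm

244 mm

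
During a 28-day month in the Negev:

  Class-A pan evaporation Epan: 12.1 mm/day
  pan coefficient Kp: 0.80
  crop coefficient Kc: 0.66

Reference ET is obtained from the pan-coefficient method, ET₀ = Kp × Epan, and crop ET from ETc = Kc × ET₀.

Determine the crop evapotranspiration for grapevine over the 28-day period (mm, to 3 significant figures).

ET₀ = 0.80 × 12.1 = 9.6800 mm/d
ETc = Kc × ET₀ = 0.66 × 9.6800 = 6.3888 mm/d
Over 28 days: 6.3888 × 28 = 178.886 mm

179 mm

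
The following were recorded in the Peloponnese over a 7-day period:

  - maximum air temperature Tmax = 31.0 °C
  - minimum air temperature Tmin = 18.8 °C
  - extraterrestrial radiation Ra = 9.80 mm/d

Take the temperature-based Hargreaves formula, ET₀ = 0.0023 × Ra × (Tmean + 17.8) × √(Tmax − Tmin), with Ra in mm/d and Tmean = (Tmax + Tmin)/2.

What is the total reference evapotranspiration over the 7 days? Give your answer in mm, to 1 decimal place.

23.5 mm

Tmean = (31.0 + 18.8)/2 = 24.90 °C
ET₀ = 0.0023 × 9.80 × (24.90 + 17.8) × √12.2 = 0.0023 × 9.80 × 42.70 × 3.4928 = 3.3617 mm/d
Over 7 days: 3.3617 × 7 = 23.532 mm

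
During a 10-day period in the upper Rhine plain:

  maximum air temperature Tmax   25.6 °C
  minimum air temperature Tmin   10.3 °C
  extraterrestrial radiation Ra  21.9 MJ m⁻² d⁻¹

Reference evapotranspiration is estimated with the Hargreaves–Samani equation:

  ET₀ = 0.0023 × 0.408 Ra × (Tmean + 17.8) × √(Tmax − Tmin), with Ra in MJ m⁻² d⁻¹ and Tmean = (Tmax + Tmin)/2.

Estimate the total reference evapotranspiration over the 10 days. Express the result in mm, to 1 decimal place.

28.7 mm

Tmean = (25.6 + 10.3)/2 = 17.95 °C
0.408 Ra = 0.408 × 21.9 = 8.9352 mm/d equivalent
ET₀ = 0.0023 × 8.9352 × (17.95 + 17.8) × √15.3 = 0.0023 × 8.9352 × 35.75 × 3.9115 = 2.8738 mm/d
Over 10 days: 2.8738 × 10 = 28.738 mm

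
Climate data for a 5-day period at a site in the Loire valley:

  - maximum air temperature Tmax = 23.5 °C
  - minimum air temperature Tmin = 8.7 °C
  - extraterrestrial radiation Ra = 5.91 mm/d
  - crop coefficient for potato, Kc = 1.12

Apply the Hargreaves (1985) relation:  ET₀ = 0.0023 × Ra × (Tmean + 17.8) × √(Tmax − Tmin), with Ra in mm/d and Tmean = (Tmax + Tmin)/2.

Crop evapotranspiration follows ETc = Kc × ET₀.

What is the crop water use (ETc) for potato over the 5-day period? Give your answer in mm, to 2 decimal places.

Tmean = (23.5 + 8.7)/2 = 16.10 °C
ET₀ = 0.0023 × 5.91 × (16.10 + 17.8) × √14.8 = 0.0023 × 5.91 × 33.90 × 3.8471 = 1.7728 mm/d
ETc = Kc × ET₀ = 1.12 × 1.7728 = 1.9855 mm/d
Over 5 days: 1.9855 × 5 = 9.928 mm

9.93 mm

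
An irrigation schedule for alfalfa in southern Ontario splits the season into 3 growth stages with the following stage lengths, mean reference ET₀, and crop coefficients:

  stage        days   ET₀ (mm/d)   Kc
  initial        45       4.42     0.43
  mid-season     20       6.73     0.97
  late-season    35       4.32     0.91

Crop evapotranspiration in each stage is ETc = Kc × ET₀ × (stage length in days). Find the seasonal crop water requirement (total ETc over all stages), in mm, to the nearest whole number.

354 mm

initial: 0.43 × 4.42 × 45 = 85.53 mm
mid-season: 0.97 × 6.73 × 20 = 130.56 mm
late-season: 0.91 × 4.32 × 35 = 137.59 mm
Seasonal total = 353.68 mm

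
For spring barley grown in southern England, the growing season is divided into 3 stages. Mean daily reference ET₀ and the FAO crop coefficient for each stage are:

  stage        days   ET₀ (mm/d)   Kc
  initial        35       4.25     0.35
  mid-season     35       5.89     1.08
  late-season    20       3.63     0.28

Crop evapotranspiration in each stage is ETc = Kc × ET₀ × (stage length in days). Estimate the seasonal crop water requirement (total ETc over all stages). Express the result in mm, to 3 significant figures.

295 mm

initial: 0.35 × 4.25 × 35 = 52.06 mm
mid-season: 1.08 × 5.89 × 35 = 222.64 mm
late-season: 0.28 × 3.63 × 20 = 20.33 mm
Seasonal total = 295.03 mm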